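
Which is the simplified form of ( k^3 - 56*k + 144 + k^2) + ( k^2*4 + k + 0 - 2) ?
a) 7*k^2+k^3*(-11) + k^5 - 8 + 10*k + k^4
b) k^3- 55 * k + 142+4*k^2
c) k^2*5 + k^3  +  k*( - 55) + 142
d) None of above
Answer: c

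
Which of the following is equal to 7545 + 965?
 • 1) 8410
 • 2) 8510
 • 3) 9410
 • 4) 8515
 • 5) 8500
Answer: 2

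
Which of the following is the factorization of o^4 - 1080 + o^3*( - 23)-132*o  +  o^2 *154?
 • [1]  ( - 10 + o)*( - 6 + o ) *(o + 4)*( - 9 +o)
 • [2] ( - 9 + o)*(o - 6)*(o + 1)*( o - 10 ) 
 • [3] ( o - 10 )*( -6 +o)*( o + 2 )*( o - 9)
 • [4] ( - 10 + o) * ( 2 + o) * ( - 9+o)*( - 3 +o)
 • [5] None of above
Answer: 3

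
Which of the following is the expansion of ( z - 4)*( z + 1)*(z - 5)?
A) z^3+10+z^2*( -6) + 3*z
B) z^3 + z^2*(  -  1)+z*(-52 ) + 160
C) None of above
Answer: C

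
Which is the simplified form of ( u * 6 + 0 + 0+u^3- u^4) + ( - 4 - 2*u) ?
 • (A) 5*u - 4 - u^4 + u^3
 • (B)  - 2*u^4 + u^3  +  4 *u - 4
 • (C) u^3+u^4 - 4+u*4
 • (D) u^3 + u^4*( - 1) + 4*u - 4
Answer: D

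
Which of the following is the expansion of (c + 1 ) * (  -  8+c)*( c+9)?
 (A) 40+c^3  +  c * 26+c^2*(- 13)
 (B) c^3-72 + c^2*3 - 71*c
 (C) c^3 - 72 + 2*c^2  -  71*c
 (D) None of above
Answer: C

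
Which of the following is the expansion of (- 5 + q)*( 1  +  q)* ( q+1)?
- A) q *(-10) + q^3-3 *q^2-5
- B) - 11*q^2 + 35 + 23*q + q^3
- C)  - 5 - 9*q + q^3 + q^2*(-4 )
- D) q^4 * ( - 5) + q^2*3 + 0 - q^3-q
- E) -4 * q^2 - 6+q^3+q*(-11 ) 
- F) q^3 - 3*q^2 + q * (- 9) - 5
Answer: F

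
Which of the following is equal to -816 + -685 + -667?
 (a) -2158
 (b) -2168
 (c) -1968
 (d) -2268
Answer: b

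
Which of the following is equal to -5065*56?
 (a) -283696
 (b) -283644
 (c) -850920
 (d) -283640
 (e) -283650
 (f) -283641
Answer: d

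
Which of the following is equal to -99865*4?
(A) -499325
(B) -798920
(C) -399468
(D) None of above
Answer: D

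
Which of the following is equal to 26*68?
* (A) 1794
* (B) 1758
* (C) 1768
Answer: C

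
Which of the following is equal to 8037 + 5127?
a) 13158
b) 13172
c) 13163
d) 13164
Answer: d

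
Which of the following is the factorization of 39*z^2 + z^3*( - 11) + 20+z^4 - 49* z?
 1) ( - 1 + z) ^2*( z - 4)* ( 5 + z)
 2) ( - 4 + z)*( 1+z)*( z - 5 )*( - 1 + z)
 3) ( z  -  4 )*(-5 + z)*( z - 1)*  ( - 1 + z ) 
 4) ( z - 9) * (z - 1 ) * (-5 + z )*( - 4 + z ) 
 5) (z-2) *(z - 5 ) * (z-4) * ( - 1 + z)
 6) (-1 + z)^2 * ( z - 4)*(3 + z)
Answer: 3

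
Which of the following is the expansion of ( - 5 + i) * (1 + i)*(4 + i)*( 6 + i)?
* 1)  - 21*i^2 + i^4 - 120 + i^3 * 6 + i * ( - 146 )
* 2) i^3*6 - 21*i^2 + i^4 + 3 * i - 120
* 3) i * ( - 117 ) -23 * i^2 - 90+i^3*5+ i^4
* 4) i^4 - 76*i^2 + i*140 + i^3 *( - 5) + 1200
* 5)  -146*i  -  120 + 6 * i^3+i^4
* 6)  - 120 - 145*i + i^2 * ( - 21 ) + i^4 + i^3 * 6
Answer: 1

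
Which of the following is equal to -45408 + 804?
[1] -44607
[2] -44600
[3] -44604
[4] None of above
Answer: 3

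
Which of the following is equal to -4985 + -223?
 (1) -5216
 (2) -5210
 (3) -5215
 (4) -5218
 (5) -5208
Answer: 5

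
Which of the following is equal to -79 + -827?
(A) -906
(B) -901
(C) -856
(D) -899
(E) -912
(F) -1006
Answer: A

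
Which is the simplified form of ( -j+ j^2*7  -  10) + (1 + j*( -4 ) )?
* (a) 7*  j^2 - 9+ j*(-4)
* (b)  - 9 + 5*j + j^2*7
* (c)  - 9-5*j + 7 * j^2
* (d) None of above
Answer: c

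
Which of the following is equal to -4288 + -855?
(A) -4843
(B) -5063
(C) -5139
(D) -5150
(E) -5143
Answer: E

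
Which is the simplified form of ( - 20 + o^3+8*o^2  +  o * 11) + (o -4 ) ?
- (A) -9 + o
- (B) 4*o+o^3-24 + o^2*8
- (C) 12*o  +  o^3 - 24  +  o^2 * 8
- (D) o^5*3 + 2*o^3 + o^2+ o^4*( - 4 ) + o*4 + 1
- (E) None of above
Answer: C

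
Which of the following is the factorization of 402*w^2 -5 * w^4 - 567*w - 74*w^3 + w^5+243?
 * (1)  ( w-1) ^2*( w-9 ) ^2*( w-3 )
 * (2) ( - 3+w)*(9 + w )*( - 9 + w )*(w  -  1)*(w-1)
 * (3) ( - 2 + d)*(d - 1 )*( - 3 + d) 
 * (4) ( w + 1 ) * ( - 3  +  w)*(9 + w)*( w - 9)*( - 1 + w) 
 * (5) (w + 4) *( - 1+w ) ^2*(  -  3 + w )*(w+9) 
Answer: 2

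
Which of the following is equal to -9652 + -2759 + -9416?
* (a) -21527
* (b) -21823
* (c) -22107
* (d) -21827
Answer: d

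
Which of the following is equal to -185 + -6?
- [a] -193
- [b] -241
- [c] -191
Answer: c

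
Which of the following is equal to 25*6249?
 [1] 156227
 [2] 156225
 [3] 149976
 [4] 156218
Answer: 2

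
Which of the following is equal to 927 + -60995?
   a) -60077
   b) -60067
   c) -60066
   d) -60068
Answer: d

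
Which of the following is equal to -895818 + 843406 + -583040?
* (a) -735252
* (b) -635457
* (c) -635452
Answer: c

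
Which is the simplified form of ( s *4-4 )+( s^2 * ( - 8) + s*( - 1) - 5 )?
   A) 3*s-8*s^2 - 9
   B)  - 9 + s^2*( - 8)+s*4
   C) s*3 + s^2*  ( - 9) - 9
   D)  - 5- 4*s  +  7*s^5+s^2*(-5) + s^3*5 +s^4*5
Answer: A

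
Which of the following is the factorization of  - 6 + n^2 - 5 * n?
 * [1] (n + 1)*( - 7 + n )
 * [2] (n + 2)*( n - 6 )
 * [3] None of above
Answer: 3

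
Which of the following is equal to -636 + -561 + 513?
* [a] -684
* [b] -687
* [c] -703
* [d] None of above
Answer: a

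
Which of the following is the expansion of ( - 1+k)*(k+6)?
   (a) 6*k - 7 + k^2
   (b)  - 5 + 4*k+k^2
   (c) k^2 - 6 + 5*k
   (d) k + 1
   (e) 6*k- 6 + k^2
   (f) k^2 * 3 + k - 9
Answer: c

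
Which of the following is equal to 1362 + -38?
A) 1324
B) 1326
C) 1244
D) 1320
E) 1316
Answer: A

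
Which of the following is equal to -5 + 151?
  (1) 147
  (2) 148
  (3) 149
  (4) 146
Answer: 4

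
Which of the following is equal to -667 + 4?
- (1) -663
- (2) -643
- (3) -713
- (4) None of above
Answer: 1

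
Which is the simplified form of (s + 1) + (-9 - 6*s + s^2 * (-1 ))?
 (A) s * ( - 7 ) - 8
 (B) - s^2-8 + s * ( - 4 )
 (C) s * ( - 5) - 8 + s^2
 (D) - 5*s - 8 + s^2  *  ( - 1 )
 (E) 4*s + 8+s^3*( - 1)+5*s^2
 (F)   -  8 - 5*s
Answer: D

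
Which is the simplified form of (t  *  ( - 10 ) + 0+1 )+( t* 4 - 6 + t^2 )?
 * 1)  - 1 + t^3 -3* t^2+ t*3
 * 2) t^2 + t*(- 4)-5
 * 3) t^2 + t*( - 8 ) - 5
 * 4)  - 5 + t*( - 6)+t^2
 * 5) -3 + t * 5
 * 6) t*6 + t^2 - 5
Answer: 4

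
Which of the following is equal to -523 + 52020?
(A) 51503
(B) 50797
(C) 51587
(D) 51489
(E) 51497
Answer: E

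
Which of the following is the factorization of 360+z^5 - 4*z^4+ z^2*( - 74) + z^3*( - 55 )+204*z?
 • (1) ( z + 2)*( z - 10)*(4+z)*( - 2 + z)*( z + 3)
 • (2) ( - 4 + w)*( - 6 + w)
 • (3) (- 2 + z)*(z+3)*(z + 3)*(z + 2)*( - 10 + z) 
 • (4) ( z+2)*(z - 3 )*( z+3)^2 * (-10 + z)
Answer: 3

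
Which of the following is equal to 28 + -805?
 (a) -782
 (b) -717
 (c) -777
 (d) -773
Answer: c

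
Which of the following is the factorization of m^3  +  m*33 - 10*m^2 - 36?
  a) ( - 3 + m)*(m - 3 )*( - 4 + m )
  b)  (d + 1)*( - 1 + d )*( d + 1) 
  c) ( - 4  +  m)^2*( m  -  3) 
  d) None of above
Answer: a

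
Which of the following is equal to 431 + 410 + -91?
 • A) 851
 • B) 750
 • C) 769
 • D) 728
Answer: B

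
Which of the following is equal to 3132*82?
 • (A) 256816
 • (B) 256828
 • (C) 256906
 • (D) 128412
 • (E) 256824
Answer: E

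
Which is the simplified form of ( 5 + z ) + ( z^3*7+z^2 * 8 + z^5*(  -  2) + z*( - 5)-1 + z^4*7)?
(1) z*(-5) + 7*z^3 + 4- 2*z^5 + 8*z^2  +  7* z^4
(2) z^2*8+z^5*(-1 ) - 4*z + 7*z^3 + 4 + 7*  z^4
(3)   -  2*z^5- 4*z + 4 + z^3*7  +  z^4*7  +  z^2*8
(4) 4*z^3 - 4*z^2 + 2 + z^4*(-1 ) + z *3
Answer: 3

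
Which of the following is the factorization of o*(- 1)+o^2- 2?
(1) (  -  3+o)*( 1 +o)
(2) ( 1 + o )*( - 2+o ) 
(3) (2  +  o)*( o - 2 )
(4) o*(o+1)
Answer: 2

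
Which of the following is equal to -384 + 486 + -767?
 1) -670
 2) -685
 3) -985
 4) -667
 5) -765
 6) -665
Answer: 6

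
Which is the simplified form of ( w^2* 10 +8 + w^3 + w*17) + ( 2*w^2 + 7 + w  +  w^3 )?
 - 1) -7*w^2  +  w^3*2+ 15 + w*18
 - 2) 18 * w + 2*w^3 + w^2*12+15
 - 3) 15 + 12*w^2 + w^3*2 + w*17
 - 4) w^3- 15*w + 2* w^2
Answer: 2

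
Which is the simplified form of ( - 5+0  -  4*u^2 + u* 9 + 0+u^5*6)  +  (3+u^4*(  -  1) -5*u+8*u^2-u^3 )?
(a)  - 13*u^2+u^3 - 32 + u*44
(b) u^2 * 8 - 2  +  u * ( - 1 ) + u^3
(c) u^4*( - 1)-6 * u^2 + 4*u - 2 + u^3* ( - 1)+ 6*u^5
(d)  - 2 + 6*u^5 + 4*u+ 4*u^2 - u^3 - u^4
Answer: d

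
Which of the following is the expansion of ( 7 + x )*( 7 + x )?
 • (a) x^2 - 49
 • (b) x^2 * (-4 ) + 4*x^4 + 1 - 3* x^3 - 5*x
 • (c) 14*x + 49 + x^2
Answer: c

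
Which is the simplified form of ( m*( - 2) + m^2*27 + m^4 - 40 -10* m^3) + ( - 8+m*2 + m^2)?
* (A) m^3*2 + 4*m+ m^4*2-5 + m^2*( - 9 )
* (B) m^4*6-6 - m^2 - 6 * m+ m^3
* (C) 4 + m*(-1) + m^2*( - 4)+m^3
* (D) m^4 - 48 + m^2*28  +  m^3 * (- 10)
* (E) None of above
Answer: D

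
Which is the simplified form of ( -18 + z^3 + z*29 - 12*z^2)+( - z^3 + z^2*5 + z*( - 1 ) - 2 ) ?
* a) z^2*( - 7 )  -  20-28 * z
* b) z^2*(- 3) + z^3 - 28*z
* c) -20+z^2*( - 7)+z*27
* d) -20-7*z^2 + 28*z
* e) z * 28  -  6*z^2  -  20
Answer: d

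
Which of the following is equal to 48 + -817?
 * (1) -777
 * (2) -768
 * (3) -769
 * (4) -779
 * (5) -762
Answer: 3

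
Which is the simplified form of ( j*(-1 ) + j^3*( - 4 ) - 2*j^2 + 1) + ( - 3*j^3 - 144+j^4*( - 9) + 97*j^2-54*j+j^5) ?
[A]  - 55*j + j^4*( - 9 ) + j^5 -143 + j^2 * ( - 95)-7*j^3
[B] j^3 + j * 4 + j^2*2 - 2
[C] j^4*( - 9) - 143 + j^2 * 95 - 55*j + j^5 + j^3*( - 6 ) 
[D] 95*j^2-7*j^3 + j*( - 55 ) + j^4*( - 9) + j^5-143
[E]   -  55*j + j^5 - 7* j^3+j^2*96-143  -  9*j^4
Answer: D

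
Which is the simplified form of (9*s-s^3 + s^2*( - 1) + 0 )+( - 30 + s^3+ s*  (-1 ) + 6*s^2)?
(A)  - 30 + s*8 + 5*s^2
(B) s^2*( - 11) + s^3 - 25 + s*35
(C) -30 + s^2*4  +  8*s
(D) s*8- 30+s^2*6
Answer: A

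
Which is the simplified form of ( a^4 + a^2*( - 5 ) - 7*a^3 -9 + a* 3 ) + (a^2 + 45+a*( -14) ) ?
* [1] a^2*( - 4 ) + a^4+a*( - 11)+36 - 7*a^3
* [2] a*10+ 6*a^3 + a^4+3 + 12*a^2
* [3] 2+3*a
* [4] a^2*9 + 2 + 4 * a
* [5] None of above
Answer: 1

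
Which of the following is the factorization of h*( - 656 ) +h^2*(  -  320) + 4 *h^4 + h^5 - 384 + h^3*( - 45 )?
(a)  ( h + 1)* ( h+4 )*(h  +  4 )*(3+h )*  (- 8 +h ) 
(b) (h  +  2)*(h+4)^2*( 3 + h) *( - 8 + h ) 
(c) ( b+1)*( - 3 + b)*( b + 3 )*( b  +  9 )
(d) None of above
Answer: a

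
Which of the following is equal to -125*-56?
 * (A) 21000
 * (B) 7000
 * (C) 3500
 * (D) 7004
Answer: B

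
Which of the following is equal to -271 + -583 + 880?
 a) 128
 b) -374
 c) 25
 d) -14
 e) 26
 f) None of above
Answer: e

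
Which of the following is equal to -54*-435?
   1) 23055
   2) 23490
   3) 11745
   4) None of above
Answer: 2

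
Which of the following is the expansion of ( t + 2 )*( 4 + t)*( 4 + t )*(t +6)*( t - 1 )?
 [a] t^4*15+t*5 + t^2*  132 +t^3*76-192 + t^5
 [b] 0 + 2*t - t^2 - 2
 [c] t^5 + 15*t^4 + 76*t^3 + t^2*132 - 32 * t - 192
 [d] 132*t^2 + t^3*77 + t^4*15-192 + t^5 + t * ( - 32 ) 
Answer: c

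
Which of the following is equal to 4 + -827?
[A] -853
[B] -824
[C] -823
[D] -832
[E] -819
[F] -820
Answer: C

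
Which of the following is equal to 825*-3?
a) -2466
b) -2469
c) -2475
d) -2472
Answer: c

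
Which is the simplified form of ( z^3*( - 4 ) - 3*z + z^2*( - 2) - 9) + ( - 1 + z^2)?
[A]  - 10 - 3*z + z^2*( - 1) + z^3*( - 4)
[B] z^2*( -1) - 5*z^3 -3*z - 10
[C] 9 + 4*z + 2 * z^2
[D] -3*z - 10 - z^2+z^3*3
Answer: A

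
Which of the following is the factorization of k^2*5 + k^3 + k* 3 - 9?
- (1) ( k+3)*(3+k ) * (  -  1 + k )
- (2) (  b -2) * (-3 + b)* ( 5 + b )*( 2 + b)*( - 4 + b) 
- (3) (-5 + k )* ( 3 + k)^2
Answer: 1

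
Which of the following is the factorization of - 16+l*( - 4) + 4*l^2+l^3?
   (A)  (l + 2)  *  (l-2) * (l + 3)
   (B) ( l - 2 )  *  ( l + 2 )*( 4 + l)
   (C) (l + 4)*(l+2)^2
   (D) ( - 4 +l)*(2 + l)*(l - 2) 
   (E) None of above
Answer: B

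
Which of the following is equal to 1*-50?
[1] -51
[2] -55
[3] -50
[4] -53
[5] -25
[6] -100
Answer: 3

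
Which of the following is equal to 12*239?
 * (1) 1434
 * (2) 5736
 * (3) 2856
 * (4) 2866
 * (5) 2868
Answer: 5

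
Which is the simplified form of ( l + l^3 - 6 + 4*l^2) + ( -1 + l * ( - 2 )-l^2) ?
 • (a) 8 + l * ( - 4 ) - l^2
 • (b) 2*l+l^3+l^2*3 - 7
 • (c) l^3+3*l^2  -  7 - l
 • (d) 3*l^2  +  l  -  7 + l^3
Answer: c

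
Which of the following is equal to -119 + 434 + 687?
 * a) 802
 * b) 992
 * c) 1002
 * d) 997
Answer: c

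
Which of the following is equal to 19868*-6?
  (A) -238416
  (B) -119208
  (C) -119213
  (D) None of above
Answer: B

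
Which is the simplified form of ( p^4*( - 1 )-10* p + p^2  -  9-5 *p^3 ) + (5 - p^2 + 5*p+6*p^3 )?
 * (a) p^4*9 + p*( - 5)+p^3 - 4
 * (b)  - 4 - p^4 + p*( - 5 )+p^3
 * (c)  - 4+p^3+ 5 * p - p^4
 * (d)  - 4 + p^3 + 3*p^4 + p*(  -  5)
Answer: b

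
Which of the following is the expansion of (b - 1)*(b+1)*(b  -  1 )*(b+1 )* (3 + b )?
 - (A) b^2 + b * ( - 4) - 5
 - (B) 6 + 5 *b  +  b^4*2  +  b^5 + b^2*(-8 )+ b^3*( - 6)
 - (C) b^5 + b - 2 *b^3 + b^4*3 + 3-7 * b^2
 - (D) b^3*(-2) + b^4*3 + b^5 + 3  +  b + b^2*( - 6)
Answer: D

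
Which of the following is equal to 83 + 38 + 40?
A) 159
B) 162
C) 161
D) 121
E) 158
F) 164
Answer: C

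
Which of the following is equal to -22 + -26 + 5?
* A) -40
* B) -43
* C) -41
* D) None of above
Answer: B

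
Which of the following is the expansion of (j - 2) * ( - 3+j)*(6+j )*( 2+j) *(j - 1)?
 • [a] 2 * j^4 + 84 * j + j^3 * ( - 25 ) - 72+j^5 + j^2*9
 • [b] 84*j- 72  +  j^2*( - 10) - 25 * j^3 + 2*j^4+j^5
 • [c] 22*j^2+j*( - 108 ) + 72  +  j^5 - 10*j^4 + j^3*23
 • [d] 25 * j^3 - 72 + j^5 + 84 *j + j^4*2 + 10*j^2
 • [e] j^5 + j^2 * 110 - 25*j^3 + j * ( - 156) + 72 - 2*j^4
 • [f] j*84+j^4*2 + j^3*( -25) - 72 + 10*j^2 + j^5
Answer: f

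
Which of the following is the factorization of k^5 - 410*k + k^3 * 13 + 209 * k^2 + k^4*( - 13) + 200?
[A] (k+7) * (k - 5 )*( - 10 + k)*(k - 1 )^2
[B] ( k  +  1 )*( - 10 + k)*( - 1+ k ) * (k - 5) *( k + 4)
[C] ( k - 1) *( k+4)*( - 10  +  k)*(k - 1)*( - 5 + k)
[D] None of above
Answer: C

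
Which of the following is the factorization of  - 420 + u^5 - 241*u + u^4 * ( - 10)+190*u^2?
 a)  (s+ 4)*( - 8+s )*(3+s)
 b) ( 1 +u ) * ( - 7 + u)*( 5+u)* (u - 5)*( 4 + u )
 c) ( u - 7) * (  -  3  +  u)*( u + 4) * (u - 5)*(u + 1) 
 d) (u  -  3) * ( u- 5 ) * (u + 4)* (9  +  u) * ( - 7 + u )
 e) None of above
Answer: c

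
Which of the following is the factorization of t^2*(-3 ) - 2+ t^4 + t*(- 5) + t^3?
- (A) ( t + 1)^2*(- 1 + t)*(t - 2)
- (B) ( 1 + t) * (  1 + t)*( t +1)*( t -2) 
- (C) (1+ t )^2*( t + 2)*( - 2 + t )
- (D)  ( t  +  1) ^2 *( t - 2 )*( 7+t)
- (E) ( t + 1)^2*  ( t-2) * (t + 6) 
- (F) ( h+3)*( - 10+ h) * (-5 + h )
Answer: B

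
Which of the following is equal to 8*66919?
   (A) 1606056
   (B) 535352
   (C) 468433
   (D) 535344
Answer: B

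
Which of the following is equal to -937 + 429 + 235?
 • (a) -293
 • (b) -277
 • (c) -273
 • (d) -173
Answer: c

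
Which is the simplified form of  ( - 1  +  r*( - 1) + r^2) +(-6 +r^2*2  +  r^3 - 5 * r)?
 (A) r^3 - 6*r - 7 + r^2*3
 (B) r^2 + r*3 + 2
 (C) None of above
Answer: A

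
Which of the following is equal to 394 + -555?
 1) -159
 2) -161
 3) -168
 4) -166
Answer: 2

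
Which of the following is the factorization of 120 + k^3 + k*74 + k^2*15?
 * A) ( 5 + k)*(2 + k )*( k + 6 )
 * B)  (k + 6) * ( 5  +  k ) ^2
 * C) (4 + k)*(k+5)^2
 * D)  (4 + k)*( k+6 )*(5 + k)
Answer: D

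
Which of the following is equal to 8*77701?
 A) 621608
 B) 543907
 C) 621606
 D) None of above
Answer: A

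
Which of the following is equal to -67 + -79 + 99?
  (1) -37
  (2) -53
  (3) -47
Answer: 3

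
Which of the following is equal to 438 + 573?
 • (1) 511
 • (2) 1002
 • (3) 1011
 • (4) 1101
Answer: 3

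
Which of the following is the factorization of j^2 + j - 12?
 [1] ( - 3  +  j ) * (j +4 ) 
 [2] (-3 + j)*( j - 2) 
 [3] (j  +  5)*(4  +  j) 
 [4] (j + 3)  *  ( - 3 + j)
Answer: 1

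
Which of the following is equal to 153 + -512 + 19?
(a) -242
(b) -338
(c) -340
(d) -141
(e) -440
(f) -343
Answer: c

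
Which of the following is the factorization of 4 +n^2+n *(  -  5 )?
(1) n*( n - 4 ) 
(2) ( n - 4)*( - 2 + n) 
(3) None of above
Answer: 3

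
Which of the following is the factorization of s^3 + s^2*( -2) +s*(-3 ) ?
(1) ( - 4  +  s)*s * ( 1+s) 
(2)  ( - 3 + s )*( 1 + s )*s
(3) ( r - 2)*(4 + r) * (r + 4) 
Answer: 2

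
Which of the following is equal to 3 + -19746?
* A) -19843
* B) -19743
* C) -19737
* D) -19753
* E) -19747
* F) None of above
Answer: B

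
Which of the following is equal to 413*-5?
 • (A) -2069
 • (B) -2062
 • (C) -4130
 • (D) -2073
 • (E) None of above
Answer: E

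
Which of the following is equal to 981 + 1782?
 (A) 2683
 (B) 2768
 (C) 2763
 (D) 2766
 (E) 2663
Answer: C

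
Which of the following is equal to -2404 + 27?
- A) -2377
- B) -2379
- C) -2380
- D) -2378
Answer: A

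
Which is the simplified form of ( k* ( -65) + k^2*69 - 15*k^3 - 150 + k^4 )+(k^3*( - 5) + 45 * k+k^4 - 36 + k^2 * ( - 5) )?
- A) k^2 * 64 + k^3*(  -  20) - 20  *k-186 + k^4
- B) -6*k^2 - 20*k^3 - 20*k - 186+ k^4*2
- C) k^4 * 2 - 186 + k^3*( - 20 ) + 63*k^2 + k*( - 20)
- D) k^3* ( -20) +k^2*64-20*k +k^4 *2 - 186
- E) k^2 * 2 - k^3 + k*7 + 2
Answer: D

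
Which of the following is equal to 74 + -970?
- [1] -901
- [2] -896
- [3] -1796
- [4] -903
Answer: 2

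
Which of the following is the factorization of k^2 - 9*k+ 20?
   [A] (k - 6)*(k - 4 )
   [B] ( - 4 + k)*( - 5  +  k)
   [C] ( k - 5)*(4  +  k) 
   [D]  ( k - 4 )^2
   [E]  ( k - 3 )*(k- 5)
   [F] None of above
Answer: B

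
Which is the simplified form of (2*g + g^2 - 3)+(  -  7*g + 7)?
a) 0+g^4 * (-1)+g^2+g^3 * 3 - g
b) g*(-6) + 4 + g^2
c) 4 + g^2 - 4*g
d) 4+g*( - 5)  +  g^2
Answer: d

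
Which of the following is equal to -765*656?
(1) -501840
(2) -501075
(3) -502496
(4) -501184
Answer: 1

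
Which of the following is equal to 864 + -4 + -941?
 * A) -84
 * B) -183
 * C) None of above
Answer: C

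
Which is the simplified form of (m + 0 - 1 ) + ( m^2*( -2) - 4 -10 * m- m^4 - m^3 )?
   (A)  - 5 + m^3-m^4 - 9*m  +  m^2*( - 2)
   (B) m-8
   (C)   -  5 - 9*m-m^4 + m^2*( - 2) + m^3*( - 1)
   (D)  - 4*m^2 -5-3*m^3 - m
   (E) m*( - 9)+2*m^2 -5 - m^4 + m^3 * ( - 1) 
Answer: C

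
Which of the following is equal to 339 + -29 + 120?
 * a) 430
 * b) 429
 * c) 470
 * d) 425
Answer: a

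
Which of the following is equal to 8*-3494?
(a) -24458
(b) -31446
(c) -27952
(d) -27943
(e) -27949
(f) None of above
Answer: c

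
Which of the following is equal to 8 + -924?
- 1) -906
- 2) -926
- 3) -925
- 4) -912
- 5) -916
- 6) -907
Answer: 5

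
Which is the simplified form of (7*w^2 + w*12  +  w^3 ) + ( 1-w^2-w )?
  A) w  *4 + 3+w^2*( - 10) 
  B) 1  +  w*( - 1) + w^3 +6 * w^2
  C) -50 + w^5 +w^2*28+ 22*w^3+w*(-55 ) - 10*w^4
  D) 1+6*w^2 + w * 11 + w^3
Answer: D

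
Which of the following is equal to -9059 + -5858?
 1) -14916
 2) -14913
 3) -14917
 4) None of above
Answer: 3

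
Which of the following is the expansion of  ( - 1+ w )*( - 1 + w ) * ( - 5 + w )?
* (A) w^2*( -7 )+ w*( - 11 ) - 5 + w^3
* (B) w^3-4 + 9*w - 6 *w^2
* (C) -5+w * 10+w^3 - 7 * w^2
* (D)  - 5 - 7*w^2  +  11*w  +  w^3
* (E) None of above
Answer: D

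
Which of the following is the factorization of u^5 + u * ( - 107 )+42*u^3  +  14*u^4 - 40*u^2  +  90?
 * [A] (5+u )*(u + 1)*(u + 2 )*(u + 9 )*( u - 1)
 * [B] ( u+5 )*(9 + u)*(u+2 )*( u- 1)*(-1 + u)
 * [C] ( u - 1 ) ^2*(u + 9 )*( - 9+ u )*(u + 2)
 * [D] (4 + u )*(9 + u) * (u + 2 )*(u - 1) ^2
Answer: B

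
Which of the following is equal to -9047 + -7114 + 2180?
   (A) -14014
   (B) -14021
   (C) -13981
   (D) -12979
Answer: C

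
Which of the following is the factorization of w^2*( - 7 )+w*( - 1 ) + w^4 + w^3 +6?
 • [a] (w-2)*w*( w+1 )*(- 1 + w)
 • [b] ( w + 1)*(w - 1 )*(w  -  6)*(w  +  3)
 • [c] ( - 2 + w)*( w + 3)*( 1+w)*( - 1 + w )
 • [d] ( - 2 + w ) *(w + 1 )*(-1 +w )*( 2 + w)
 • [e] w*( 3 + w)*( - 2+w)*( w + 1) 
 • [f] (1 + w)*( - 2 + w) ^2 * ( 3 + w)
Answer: c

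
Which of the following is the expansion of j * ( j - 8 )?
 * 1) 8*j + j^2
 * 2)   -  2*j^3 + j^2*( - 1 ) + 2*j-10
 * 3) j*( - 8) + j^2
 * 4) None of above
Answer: 3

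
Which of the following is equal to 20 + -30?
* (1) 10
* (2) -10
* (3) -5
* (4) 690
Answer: 2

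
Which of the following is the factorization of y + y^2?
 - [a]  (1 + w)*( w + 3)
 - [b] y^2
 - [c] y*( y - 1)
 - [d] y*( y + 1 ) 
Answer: d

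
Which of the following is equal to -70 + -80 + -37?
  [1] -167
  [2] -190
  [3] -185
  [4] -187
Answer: 4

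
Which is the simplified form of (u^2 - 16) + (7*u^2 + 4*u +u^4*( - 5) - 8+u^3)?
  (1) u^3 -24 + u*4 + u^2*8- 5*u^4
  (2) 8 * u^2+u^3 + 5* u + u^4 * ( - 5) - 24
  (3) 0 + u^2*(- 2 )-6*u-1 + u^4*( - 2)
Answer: 1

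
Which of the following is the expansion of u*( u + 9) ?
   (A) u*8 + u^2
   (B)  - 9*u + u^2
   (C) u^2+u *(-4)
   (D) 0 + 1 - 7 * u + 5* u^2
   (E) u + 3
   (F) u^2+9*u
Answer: F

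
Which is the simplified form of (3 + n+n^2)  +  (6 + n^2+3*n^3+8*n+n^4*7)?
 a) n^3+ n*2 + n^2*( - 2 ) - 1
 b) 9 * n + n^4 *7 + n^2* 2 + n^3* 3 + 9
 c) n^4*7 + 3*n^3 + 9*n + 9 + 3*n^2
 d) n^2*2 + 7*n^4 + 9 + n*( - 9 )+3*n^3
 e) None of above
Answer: b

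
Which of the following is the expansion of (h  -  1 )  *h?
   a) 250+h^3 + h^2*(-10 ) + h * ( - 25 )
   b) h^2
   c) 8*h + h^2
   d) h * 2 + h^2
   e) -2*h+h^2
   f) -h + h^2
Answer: f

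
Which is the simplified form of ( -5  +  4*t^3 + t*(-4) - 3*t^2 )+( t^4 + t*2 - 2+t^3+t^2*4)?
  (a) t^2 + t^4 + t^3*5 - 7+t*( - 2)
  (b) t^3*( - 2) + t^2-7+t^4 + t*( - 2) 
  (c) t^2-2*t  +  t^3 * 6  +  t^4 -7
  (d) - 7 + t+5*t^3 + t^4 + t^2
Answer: a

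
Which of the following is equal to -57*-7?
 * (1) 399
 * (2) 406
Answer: 1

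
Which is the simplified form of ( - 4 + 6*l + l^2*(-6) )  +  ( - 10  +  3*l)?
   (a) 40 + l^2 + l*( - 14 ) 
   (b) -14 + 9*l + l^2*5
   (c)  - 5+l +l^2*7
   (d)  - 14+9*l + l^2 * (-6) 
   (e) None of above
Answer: d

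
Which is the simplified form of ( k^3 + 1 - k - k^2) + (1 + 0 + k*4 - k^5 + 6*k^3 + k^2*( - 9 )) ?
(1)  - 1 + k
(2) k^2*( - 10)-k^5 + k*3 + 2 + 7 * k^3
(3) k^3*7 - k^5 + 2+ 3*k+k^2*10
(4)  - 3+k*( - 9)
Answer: 2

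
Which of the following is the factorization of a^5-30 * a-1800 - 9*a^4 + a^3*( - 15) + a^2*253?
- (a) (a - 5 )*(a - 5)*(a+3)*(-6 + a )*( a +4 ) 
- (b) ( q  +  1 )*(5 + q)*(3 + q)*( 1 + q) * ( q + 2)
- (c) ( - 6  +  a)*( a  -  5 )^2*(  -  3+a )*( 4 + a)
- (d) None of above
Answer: a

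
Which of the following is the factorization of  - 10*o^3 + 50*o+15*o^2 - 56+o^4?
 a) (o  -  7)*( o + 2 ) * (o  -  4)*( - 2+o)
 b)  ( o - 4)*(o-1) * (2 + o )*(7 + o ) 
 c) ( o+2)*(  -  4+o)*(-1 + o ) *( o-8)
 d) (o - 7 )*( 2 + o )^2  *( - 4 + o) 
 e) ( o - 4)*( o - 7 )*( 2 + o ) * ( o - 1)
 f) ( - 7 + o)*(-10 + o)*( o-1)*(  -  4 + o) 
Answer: e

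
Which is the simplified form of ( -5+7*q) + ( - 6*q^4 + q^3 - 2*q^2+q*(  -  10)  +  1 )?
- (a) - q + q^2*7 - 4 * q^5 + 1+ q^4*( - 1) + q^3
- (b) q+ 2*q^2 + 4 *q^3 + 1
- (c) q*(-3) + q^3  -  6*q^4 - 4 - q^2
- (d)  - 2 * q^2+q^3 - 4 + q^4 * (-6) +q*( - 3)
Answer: d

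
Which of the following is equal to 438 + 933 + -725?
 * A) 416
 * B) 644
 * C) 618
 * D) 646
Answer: D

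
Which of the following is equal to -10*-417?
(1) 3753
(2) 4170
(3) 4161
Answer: 2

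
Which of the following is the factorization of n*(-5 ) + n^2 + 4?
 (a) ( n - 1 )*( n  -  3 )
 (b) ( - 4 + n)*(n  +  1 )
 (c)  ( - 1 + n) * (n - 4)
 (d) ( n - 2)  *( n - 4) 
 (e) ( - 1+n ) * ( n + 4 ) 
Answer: c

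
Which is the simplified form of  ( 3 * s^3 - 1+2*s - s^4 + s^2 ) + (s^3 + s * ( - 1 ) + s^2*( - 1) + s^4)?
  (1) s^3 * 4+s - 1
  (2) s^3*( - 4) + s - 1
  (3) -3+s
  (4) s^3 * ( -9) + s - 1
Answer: 1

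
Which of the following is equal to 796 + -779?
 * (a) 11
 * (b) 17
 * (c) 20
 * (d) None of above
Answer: b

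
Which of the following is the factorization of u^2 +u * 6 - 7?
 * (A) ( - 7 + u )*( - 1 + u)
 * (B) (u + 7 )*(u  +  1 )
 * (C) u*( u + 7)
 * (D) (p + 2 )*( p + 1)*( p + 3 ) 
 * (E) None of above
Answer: E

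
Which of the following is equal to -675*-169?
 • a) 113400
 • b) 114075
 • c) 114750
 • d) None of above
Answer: b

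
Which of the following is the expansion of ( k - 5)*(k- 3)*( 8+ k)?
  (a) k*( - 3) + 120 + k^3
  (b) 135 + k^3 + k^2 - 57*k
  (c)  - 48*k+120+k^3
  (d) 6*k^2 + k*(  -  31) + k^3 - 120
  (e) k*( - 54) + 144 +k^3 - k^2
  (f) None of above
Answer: f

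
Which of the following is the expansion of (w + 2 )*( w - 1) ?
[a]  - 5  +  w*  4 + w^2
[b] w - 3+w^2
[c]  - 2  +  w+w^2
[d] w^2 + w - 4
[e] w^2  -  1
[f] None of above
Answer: c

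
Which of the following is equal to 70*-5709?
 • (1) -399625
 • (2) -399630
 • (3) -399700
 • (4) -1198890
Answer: 2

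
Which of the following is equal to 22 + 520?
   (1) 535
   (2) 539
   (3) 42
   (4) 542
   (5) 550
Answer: 4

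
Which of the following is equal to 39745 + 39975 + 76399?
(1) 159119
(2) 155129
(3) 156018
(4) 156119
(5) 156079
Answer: 4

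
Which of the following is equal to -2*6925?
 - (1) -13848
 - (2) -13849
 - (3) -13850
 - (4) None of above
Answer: 3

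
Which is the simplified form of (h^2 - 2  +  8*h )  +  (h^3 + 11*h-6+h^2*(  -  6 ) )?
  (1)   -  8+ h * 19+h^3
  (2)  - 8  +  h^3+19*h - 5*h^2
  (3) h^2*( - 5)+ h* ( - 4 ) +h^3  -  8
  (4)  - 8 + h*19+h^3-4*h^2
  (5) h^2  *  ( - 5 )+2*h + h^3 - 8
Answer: 2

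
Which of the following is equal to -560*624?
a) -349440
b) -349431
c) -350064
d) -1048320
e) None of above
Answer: a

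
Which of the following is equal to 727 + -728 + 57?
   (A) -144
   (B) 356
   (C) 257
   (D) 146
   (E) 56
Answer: E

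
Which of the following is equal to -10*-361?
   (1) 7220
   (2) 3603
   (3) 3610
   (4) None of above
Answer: 3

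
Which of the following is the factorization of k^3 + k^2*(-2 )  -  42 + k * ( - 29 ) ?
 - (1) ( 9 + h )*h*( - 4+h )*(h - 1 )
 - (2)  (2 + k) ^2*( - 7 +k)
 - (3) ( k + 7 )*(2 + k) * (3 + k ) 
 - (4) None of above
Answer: 4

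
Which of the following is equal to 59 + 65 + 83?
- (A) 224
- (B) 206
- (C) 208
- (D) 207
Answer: D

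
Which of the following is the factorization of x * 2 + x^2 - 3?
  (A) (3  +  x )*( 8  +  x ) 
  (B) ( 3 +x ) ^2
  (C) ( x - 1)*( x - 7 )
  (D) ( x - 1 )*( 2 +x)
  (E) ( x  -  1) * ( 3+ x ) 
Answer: E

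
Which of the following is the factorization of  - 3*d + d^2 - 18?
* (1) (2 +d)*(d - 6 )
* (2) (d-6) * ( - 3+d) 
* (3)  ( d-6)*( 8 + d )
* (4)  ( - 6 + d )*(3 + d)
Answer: 4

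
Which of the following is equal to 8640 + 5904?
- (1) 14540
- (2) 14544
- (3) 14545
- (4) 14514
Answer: 2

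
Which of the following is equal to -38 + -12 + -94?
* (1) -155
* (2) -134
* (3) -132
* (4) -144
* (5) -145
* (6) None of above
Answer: 4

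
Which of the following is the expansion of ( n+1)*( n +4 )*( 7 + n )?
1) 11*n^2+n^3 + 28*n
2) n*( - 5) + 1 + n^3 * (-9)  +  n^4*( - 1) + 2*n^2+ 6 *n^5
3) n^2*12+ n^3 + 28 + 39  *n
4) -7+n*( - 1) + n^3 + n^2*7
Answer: 3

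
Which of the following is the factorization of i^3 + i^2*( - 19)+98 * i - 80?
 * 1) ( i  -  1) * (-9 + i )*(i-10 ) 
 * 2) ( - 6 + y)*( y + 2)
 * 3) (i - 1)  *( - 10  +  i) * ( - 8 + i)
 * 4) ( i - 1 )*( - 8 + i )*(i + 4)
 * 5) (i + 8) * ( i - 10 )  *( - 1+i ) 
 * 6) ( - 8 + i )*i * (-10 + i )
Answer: 3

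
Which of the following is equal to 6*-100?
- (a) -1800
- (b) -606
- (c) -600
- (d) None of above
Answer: c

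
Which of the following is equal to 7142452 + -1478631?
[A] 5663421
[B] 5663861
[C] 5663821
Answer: C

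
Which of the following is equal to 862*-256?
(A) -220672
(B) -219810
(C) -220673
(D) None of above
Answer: A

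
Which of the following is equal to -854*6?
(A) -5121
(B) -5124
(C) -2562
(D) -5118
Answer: B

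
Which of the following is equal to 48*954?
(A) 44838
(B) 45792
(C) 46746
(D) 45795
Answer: B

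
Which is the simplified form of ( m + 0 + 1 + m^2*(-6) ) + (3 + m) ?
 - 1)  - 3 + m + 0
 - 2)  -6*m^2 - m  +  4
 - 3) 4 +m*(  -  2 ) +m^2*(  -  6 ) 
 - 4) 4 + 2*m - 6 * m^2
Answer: 4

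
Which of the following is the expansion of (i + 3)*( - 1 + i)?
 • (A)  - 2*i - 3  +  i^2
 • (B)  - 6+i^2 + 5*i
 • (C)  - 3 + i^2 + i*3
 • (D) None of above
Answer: D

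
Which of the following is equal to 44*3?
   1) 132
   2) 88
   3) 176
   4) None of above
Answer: 1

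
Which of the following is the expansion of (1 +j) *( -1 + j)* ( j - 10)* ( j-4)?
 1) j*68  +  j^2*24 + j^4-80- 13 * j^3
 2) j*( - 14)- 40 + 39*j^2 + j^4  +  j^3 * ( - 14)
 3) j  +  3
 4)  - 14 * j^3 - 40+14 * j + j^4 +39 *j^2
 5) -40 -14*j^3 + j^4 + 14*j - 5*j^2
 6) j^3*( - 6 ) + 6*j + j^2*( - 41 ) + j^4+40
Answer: 4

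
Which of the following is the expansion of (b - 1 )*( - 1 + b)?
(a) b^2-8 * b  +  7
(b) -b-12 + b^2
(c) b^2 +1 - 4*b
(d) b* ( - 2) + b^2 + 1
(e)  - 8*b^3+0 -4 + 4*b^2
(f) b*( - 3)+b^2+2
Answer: d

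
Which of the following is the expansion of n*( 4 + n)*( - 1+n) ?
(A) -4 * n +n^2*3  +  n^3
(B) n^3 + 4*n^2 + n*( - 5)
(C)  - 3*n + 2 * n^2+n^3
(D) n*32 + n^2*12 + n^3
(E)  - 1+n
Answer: A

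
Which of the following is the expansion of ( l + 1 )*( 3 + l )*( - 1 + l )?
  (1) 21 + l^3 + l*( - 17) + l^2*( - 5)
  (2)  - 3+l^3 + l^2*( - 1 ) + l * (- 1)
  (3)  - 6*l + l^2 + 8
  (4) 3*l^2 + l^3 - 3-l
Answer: 4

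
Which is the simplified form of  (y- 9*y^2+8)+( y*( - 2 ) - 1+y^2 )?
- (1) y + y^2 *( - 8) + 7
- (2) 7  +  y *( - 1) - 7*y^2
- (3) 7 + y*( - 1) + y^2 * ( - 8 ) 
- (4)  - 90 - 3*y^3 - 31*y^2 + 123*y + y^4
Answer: 3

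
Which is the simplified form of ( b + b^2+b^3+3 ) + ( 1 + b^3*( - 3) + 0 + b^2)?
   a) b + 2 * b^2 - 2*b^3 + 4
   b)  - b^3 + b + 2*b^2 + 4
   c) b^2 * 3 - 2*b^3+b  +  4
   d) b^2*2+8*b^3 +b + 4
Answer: a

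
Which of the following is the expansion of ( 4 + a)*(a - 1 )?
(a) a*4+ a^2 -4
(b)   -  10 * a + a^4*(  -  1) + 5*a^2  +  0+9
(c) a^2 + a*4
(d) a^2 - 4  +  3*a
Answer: d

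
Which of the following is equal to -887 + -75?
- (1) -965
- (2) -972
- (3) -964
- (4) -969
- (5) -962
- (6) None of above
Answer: 5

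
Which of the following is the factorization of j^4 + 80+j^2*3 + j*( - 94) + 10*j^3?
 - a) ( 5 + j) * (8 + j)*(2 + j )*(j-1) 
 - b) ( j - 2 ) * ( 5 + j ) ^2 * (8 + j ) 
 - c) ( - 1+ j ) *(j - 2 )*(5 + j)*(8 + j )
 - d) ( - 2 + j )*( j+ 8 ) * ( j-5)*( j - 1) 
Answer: c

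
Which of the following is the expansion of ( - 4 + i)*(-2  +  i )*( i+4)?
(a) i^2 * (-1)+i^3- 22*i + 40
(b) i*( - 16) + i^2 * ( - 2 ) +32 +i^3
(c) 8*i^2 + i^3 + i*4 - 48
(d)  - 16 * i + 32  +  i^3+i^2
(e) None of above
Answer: b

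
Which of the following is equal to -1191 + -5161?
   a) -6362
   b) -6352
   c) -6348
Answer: b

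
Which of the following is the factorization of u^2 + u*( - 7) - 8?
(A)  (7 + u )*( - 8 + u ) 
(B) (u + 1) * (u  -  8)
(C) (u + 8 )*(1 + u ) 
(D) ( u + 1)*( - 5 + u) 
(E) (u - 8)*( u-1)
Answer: B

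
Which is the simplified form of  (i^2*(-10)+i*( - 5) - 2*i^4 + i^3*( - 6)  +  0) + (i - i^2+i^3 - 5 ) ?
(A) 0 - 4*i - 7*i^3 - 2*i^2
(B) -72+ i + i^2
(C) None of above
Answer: C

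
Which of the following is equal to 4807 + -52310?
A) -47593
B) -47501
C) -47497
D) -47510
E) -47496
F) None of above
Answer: F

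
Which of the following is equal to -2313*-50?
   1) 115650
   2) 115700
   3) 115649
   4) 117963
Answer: 1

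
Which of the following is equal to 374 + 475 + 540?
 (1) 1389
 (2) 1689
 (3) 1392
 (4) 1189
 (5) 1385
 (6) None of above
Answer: 1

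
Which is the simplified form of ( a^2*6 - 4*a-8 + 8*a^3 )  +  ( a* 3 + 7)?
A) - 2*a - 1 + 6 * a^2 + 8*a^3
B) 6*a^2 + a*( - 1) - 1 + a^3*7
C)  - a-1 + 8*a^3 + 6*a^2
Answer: C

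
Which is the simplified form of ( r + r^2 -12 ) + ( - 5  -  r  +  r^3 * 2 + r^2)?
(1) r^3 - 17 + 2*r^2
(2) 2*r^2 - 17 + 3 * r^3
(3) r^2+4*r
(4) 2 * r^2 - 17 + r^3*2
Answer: 4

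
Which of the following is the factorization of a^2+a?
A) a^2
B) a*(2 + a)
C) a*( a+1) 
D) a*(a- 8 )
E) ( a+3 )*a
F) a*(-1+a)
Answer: C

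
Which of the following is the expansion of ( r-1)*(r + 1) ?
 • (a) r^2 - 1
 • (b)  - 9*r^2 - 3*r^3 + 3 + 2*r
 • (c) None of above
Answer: a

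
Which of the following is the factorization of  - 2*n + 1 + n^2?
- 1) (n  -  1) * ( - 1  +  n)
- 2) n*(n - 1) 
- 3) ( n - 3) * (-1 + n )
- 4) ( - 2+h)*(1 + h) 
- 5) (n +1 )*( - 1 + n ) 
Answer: 1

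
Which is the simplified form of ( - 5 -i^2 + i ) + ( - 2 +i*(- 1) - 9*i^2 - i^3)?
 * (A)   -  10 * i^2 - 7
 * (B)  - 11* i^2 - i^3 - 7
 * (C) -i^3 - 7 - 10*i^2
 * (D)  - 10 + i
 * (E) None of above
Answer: C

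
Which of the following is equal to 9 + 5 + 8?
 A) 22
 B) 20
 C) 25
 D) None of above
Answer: A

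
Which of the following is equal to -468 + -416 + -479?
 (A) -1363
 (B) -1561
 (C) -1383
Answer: A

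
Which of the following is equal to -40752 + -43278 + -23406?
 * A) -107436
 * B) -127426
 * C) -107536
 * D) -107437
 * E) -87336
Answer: A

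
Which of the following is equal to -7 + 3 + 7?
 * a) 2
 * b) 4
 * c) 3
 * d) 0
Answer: c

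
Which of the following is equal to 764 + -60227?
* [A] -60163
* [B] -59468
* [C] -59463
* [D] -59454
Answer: C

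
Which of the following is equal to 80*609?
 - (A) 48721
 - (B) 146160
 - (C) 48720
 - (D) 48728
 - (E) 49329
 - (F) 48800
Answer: C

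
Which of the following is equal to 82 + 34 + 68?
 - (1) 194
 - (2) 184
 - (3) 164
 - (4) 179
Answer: 2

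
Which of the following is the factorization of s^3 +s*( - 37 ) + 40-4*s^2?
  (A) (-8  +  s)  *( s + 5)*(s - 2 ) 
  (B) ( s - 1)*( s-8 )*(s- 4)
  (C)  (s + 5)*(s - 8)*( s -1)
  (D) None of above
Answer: C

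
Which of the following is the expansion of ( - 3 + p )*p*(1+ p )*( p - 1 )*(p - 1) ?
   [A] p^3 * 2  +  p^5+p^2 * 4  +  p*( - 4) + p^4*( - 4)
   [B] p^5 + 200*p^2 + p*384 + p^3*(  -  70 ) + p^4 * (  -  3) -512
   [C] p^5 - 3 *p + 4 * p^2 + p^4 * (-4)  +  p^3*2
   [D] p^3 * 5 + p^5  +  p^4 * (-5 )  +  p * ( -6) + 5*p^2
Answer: C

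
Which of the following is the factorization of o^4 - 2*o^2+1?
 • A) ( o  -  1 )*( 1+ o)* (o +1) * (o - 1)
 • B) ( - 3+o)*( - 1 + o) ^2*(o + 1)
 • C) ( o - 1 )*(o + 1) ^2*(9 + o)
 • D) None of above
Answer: A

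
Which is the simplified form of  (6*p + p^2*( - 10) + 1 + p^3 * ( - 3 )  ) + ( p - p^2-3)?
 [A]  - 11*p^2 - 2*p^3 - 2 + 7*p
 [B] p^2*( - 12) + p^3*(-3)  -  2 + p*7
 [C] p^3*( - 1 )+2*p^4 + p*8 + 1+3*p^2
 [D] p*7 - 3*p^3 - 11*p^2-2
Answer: D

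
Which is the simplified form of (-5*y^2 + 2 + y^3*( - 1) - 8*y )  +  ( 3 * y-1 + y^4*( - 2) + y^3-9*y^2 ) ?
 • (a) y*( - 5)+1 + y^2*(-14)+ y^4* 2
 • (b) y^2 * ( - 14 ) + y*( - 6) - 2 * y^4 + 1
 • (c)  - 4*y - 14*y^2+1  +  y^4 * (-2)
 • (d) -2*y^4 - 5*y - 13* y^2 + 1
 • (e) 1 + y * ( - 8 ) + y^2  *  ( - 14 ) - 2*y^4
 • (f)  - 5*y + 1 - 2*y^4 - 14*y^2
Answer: f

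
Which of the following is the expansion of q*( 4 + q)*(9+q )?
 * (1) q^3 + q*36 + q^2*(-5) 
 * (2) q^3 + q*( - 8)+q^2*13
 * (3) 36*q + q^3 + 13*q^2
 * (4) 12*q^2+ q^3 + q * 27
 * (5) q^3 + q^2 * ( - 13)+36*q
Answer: 3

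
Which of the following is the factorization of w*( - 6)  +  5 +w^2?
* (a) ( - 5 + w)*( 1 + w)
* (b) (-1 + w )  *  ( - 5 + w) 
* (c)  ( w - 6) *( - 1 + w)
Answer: b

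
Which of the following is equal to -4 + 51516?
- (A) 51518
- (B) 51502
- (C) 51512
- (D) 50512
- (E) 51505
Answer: C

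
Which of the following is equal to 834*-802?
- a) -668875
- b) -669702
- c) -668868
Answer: c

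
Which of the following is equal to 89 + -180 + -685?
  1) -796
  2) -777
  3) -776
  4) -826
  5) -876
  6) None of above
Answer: 3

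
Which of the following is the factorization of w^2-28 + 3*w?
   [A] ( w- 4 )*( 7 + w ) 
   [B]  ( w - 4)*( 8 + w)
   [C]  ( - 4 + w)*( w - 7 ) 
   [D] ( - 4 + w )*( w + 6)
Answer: A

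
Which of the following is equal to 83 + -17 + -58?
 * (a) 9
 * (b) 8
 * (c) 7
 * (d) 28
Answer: b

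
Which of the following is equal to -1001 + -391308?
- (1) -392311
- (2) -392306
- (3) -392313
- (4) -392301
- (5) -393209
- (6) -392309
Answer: 6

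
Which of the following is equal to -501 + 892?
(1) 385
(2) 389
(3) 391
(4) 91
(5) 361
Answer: 3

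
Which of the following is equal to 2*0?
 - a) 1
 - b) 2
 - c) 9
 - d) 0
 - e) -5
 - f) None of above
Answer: d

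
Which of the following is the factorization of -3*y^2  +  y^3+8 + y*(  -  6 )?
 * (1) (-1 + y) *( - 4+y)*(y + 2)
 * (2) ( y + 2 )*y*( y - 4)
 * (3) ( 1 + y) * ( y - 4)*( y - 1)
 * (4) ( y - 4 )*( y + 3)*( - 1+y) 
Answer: 1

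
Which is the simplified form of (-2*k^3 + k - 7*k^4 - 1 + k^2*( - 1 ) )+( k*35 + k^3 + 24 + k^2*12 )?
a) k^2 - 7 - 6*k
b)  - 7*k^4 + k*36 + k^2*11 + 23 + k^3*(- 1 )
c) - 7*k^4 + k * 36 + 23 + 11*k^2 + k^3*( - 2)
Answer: b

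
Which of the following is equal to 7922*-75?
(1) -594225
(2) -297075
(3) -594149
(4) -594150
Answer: 4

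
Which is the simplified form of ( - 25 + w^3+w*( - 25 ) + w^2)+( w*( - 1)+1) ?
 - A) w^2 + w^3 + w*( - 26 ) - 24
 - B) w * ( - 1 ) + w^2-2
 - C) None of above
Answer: A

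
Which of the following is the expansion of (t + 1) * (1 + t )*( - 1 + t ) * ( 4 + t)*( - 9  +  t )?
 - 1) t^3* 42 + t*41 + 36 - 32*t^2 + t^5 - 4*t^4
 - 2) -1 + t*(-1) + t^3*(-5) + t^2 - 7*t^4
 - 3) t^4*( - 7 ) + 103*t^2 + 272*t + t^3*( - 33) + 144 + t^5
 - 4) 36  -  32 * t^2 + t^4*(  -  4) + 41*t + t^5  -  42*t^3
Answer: 4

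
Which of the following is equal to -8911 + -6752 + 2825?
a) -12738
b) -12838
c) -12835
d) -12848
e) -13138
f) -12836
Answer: b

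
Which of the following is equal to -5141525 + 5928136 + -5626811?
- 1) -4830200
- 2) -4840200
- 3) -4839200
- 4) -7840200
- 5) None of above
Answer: 2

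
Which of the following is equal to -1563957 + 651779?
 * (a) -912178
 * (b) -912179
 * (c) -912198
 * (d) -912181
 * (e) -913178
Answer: a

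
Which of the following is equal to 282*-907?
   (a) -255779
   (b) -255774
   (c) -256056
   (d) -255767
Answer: b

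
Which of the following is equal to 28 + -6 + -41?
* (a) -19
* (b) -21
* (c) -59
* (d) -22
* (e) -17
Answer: a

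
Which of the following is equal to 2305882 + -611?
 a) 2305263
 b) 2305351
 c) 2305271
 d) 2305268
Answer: c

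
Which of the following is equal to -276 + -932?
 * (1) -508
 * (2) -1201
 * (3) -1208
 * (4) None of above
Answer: 3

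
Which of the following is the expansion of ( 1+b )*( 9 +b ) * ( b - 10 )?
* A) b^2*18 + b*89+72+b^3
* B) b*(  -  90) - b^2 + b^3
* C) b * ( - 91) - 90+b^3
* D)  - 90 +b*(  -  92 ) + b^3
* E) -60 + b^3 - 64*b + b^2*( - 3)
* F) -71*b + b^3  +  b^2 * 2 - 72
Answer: C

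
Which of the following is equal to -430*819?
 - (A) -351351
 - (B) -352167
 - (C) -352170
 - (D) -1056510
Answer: C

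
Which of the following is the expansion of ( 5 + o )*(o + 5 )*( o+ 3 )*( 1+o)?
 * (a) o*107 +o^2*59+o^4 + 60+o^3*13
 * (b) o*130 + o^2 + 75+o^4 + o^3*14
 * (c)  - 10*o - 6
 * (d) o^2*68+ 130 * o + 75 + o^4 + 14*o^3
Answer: d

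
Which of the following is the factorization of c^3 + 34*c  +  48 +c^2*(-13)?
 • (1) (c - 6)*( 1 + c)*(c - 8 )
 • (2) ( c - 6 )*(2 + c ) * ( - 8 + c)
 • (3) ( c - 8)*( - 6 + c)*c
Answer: 1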